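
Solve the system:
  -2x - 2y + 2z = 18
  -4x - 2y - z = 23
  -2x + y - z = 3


Using Cramer's rule. Expand each determinant along the first row.
D  = (-2)*[(-2)*(-1) - (-1)*1] - (-2)*[(-4)*(-1) - (-1)*(-2)] + 2*[(-4)*1 - (-2)*(-2)]
  = (-2)*(3) - (-2)*(2) + 2*(-8) = -18
Dx = 18*[(-2)*(-1) - (-1)*1] - (-2)*[23*(-1) - (-1)*3] + 2*[23*1 - (-2)*3]
  = 18*(3) - (-2)*(-20) + 2*(29) = 72
Dy = (-2)*[23*(-1) - (-1)*3] - 18*[(-4)*(-1) - (-1)*(-2)] + 2*[(-4)*3 - 23*(-2)]
  = (-2)*(-20) - 18*(2) + 2*(34) = 72
Dz = (-2)*[(-2)*3 - 23*1] - (-2)*[(-4)*3 - 23*(-2)] + 18*[(-4)*1 - (-2)*(-2)]
  = (-2)*(-29) - (-2)*(34) + 18*(-8) = -18
x = Dx/D = 72/-18 = -4, y = Dy/D = 72/-18 = -4, z = Dz/D = -18/-18 = 1
Check eq1: (-2)(-4) + (-2)(-4) + (2)(1) = 18 = 18 ✓
Check eq2: (-4)(-4) + (-2)(-4) + (-1)(1) = 23 = 23 ✓
Check eq3: (-2)(-4) + (1)(-4) + (-1)(1) = 3 = 3 ✓

x = -4, y = -4, z = 1


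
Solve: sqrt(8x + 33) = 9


Square both sides: 8x + 33 = 9^2 = 81
8x = 81 - 33 = 48
x = 6
Check: sqrt(8*6 + 33) = sqrt(81) = 9 ✓

x = 6


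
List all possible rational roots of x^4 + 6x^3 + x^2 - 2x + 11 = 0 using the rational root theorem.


Rational root theorem: possible roots are ±p/q where:
  p divides the constant term (11): p ∈ {1, 11}
  q divides the leading coefficient (1): q ∈ {1}

All possible rational roots: -11, -1, 1, 11

-11, -1, 1, 11


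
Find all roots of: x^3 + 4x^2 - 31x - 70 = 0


Let p(x) = x^3 + 4x^2 - 31x - 70. By the rational root theorem (leading coefficient 1), any rational root is an integer divisor of 70: try ±1, ±2, ... in turn.
Test x = 1: value = -96 ≠ 0.
Test x = -1: value = -36 ≠ 0.
Test x = 2: value = -108 ≠ 0.
Test x = -2: value = 0 ✓, so (x + 2) is a factor.
Synthetic division by (x + 2): bring down 1; 1(-2) + 4 = 2; 2(-2) - 31 = -35; (-35)(-2) - 70 = 0 → quotient x^2 + 2x - 35, remainder 0.
Solve the quadratic x^2 + 2x - 35 = 0: discriminant = 2^2 - 4(1)(-35) = 4 + 140 = 144.
sqrt(144) = 12, so x = (-2 ± 12)/2: x = 5 or x = -7.
Collecting all roots found:

x = -7, x = -2, x = 5


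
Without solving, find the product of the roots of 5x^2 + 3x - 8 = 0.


By Vieta's formulas for ax^2 + bx + c = 0:
  Sum of roots = -b/a
  Product of roots = c/a

Here a = 5, b = 3, c = -8
Sum = -(3)/5 = -3/5
Product = -8/5 = -8/5

Product = -8/5


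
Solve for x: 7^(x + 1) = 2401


Express both sides with the same base.
2401 = 7^4
Since the bases match, equate exponents: x + 1 = 4
So x = 4 - (1) = 3

x = 3


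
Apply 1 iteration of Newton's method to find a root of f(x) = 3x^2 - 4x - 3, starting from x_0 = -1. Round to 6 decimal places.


Newton's method: x_(n+1) = x_n - f(x_n)/f'(x_n)
f(x) = 3x^2 - 4x - 3
f'(x) = 6x - 4

Iteration 1:
  f(-1.000000) = 4.000000
  f'(-1.000000) = -10.000000
  x_1 = -1.000000 - (4.000000)/(-10.000000) = -0.600000

x_1 = -0.600000


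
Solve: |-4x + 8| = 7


An absolute value equation |expr| = 7 gives two cases:
Case 1: -4x + 8 = 7
  -4x = -1, so x = 1/4
Case 2: -4x + 8 = -7
  -4x = -15, so x = 15/4

x = 1/4, x = 15/4


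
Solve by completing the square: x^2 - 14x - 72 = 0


Start: x^2 - 14x - 72 = 0
Move constant: x^2 - 14x = 72
Half of -14 is -7, squared is 49
Add 49 to both sides: x^2 - 14x + 49 = 121
(x - 7)^2 = 121
x - 7 = ±11
x = 7 + 11 = 18 or x = 7 - 11 = -4

x = -4, x = 18


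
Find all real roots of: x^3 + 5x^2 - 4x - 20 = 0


Let p(x) = x^3 + 5x^2 - 4x - 20. By the rational root theorem (leading coefficient 1), any rational root is an integer divisor of 20: try ±1, ±2, ... in turn.
Test x = 1: value = -18 ≠ 0.
Test x = -1: value = -12 ≠ 0.
Test x = 2: value = 0 ✓, so (x - 2) is a factor.
Synthetic division by (x - 2): bring down 1; 1(2) + 5 = 7; 7(2) - 4 = 10; 10(2) - 20 = 0 → quotient x^2 + 7x + 10, remainder 0.
Solve the quadratic x^2 + 7x + 10 = 0: discriminant = 7^2 - 4(1)(10) = 49 - 40 = 9.
sqrt(9) = 3, so x = (-7 ± 3)/2: x = -2 or x = -5.

x = -5, x = -2, x = 2


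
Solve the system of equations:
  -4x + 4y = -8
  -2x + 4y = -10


Using Cramer's rule:
Determinant D = (-4)(4) - (-2)(4) = -16 + 8 = -8
Dx = (-8)(4) - (-10)(4) = -32 + 40 = 8
Dy = (-4)(-10) - (-2)(-8) = 40 - 16 = 24
x = Dx/D = 8/-8 = -1
y = Dy/D = 24/-8 = -3

x = -1, y = -3


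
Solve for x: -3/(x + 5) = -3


Multiply both sides by (x + 5): -3 = -3(x + 5)
Distribute: -3 = -3x - 15
-3x = -3 + 15 = 12
x = -4

x = -4


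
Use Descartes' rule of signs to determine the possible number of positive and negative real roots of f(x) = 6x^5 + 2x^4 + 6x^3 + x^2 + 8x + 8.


Descartes' rule of signs:

For positive roots, count sign changes in f(x) = 6x^5 + 2x^4 + 6x^3 + x^2 + 8x + 8:
Signs of coefficients: +, +, +, +, +, +
Number of sign changes: 0
Possible positive real roots: 0

For negative roots, examine f(-x) = -6x^5 + 2x^4 - 6x^3 + x^2 - 8x + 8:
Signs of coefficients: -, +, -, +, -, +
Number of sign changes: 5
Possible negative real roots: 5, 3, 1

Positive roots: 0; Negative roots: 5 or 3 or 1


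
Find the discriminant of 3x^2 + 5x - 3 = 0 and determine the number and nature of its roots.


For ax^2 + bx + c = 0, discriminant D = b^2 - 4ac
Here a = 3, b = 5, c = -3
D = (5)^2 - 4(3)(-3) = 25 + 36 = 61

D = 61 > 0 but not a perfect square
The equation has 2 distinct real irrational roots.

Discriminant = 61, 2 distinct real irrational roots


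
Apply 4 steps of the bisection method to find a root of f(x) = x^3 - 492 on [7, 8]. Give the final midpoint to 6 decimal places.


f(x) = x^3 - 492
f(7) = -149 < 0
f(8) = 20 > 0

Step 1: midpoint = (7.000000 + 8.000000)/2 = 7.500000
  f(7.500000) = -70.125000
  f(mid) < 0, so root is in [7.500000, 8.000000]

Step 2: midpoint = (7.500000 + 8.000000)/2 = 7.750000
  f(7.750000) = -26.515625
  f(mid) < 0, so root is in [7.750000, 8.000000]

Step 3: midpoint = (7.750000 + 8.000000)/2 = 7.875000
  f(7.875000) = -3.626953
  f(mid) < 0, so root is in [7.875000, 8.000000]

Step 4: midpoint = (7.875000 + 8.000000)/2 = 7.937500
  f(7.937500) = 8.093506
  f(mid) > 0, so root is in [7.875000, 7.937500]

midpoint = 7.937500


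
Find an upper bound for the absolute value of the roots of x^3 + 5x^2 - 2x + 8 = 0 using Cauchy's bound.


Cauchy's bound: all roots r satisfy |r| <= 1 + max(|a_i/a_n|) for i = 0,...,n-1
where a_n is the leading coefficient.

Coefficients: [1, 5, -2, 8]
Leading coefficient a_n = 1
Ratios |a_i/a_n|: 5, 2, 8
Maximum ratio: 8
Cauchy's bound: |r| <= 1 + 8 = 9

Upper bound = 9


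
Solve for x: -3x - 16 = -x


Starting with: -3x - 16 = -x
Move all x terms to left: (-3 + 1)x = 0 + 16
Simplify: -2x = 16
Divide both sides by -2: x = -8

x = -8


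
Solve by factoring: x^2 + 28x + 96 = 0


We need two numbers that multiply to 96 and add to 28.
Those numbers are 24 and 4 (since 24 * 4 = 96 and 24 + 4 = 28).
So x^2 + 28x + 96 = (x + 24)(x + 4) = 0
Setting each factor to zero: x = -24 or x = -4

x = -24, x = -4


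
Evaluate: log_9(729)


We need the exponent such that 9^? = 729
9^3 = 729
Therefore log_9(729) = 3

3


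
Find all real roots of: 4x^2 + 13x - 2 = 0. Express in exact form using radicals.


Using the quadratic formula: x = (-b ± sqrt(b^2 - 4ac)) / (2a)
Here a = 4, b = 13, c = -2
Discriminant = b^2 - 4ac = 13^2 - 4(4)(-2) = 169 + 32 = 201
Since discriminant = 201 > 0, there are two real roots.
x = (-13 ± sqrt(201)) / 8
Numerically: x ≈ 0.1472 or x ≈ -3.3972

x = (-13 + sqrt(201)) / 8 or x = (-13 - sqrt(201)) / 8


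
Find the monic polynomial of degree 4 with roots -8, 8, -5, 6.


A monic polynomial with roots -8, 8, -5, 6 is:
p(x) = (x + 8)(x - 8)(x + 5)(x - 6)
After multiplying by (x + 8): x + 8
After multiplying by (x - 8): x^2 - 64
After multiplying by (x + 5): x^3 + 5x^2 - 64x - 320
After multiplying by (x - 6): x^4 - x^3 - 94x^2 + 64x + 1920

x^4 - x^3 - 94x^2 + 64x + 1920


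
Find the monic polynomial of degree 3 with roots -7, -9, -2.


A monic polynomial with roots -7, -9, -2 is:
p(x) = (x + 7)(x + 9)(x + 2)
After multiplying by (x + 7): x + 7
After multiplying by (x + 9): x^2 + 16x + 63
After multiplying by (x + 2): x^3 + 18x^2 + 95x + 126

x^3 + 18x^2 + 95x + 126


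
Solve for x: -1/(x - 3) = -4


Multiply both sides by (x - 3): -1 = -4(x - 3)
Distribute: -1 = -4x + 12
-4x = -1 - 12 = -13
x = 13/4

x = 13/4


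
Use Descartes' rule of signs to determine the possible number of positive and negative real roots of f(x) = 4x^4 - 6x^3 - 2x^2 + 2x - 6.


Descartes' rule of signs:

For positive roots, count sign changes in f(x) = 4x^4 - 6x^3 - 2x^2 + 2x - 6:
Signs of coefficients: +, -, -, +, -
Number of sign changes: 3
Possible positive real roots: 3, 1

For negative roots, examine f(-x) = 4x^4 + 6x^3 - 2x^2 - 2x - 6:
Signs of coefficients: +, +, -, -, -
Number of sign changes: 1
Possible negative real roots: 1

Positive roots: 3 or 1; Negative roots: 1


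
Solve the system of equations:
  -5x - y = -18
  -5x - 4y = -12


Using Cramer's rule:
Determinant D = (-5)(-4) - (-5)(-1) = 20 - 5 = 15
Dx = (-18)(-4) - (-12)(-1) = 72 - 12 = 60
Dy = (-5)(-12) - (-5)(-18) = 60 - 90 = -30
x = Dx/D = 60/15 = 4
y = Dy/D = -30/15 = -2

x = 4, y = -2


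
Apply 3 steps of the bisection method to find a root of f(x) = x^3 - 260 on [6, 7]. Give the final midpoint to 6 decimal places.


f(x) = x^3 - 260
f(6) = -44 < 0
f(7) = 83 > 0

Step 1: midpoint = (6.000000 + 7.000000)/2 = 6.500000
  f(6.500000) = 14.625000
  f(mid) > 0, so root is in [6.000000, 6.500000]

Step 2: midpoint = (6.000000 + 6.500000)/2 = 6.250000
  f(6.250000) = -15.859375
  f(mid) < 0, so root is in [6.250000, 6.500000]

Step 3: midpoint = (6.250000 + 6.500000)/2 = 6.375000
  f(6.375000) = -0.916016
  f(mid) < 0, so root is in [6.375000, 6.500000]

midpoint = 6.375000


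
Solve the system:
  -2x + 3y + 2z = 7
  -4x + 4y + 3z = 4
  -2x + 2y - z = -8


Using Cramer's rule. Expand each determinant along the first row.
D  = (-2)*[4*(-1) - 3*2] - 3*[(-4)*(-1) - 3*(-2)] + 2*[(-4)*2 - 4*(-2)]
  = (-2)*(-10) - 3*(10) + 2*(0) = -10
Dx = 7*[4*(-1) - 3*2] - 3*[4*(-1) - 3*(-8)] + 2*[4*2 - 4*(-8)]
  = 7*(-10) - 3*(20) + 2*(40) = -50
Dy = (-2)*[4*(-1) - 3*(-8)] - 7*[(-4)*(-1) - 3*(-2)] + 2*[(-4)*(-8) - 4*(-2)]
  = (-2)*(20) - 7*(10) + 2*(40) = -30
Dz = (-2)*[4*(-8) - 4*2] - 3*[(-4)*(-8) - 4*(-2)] + 7*[(-4)*2 - 4*(-2)]
  = (-2)*(-40) - 3*(40) + 7*(0) = -40
x = Dx/D = -50/-10 = 5, y = Dy/D = -30/-10 = 3, z = Dz/D = -40/-10 = 4
Check eq1: (-2)(5) + (3)(3) + (2)(4) = 7 = 7 ✓
Check eq2: (-4)(5) + (4)(3) + (3)(4) = 4 = 4 ✓
Check eq3: (-2)(5) + (2)(3) + (-1)(4) = -8 = -8 ✓

x = 5, y = 3, z = 4


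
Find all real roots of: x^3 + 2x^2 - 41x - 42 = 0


Let p(x) = x^3 + 2x^2 - 41x - 42. By the rational root theorem (leading coefficient 1), any rational root is an integer divisor of 42: try ±1, ±2, ... in turn.
Test x = 1: value = -80 ≠ 0.
Test x = -1: value = 0 ✓, so (x + 1) is a factor.
Synthetic division by (x + 1): bring down 1; 1(-1) + 2 = 1; 1(-1) - 41 = -42; (-42)(-1) - 42 = 0 → quotient x^2 + x - 42, remainder 0.
Solve the quadratic x^2 + x - 42 = 0: discriminant = 1^2 - 4(1)(-42) = 1 + 168 = 169.
sqrt(169) = 13, so x = (-1 ± 13)/2: x = 6 or x = -7.

x = -7, x = -1, x = 6


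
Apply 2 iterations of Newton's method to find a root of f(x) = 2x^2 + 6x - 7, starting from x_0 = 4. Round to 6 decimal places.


Newton's method: x_(n+1) = x_n - f(x_n)/f'(x_n)
f(x) = 2x^2 + 6x - 7
f'(x) = 4x + 6

Iteration 1:
  f(4.000000) = 49.000000
  f'(4.000000) = 22.000000
  x_1 = 4.000000 - (49.000000)/(22.000000) = 1.772727

Iteration 2:
  f(1.772727) = 9.921488
  f'(1.772727) = 13.090909
  x_2 = 1.772727 - (9.921488)/(13.090909) = 1.014836

x_2 = 1.014836


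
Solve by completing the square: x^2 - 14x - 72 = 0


Start: x^2 - 14x - 72 = 0
Move constant: x^2 - 14x = 72
Half of -14 is -7, squared is 49
Add 49 to both sides: x^2 - 14x + 49 = 121
(x - 7)^2 = 121
x - 7 = ±11
x = 7 + 11 = 18 or x = 7 - 11 = -4

x = -4, x = 18


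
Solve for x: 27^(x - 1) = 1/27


Express both sides with the same base.
1/27 = 27^(-1)
Since the bases match, equate exponents: x - 1 = -1
So x = -1 - (-1) = 0

x = 0


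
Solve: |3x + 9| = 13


An absolute value equation |expr| = 13 gives two cases:
Case 1: 3x + 9 = 13
  3x = 4, so x = 4/3
Case 2: 3x + 9 = -13
  3x = -22, so x = -22/3

x = -22/3, x = 4/3


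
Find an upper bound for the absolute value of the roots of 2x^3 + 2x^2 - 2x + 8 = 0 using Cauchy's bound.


Cauchy's bound: all roots r satisfy |r| <= 1 + max(|a_i/a_n|) for i = 0,...,n-1
where a_n is the leading coefficient.

Coefficients: [2, 2, -2, 8]
Leading coefficient a_n = 2
Ratios |a_i/a_n|: 1, 1, 4
Maximum ratio: 4
Cauchy's bound: |r| <= 1 + 4 = 5

Upper bound = 5


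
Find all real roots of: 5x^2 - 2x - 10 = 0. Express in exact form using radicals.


Using the quadratic formula: x = (-b ± sqrt(b^2 - 4ac)) / (2a)
Here a = 5, b = -2, c = -10
Discriminant = b^2 - 4ac = (-2)^2 - 4(5)(-10) = 4 + 200 = 204
Since discriminant = 204 > 0, there are two real roots.
x = (2 ± 2*sqrt(51)) / 10
Simplifying: x = (1 ± sqrt(51)) / 5
Numerically: x ≈ 1.6283 or x ≈ -1.2283

x = (1 + sqrt(51)) / 5 or x = (1 - sqrt(51)) / 5


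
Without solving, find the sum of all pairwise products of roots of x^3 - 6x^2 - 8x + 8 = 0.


By Vieta's formulas for x^3 + bx^2 + cx + d = 0:
  r1 + r2 + r3 = -b/a = 6
  r1*r2 + r1*r3 + r2*r3 = c/a = -8
  r1*r2*r3 = -d/a = -8


Sum of pairwise products = -8


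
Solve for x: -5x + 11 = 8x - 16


Starting with: -5x + 11 = 8x - 16
Move all x terms to left: (-5 - 8)x = -16 - 11
Simplify: -13x = -27
Divide both sides by -13: x = 27/13

x = 27/13


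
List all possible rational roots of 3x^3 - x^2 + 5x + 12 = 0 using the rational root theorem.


Rational root theorem: possible roots are ±p/q where:
  p divides the constant term (12): p ∈ {1, 2, 3, 4, 6, 12}
  q divides the leading coefficient (3): q ∈ {1, 3}

All possible rational roots: -12, -6, -4, -3, -2, -4/3, -1, -2/3, -1/3, 1/3, 2/3, 1, 4/3, 2, 3, 4, 6, 12

-12, -6, -4, -3, -2, -4/3, -1, -2/3, -1/3, 1/3, 2/3, 1, 4/3, 2, 3, 4, 6, 12


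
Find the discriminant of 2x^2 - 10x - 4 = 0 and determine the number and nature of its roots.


For ax^2 + bx + c = 0, discriminant D = b^2 - 4ac
Here a = 2, b = -10, c = -4
D = (-10)^2 - 4(2)(-4) = 100 + 32 = 132

D = 132 > 0 but not a perfect square
The equation has 2 distinct real irrational roots.

Discriminant = 132, 2 distinct real irrational roots


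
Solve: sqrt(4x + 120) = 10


Square both sides: 4x + 120 = 10^2 = 100
4x = 100 - 120 = -20
x = -5
Check: sqrt(4*(-5) + 120) = sqrt(100) = 10 ✓

x = -5


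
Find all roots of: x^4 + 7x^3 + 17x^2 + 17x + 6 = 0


Let p(x) = x^4 + 7x^3 + 17x^2 + 17x + 6. By the rational root theorem (leading coefficient 1), any rational root is an integer divisor of 6: try ±1, ±2, ... in turn.
Test x = 1: value = 48 ≠ 0.
Test x = -1: value = 0 ✓, so (x + 1) is a factor.
Synthetic division by (x + 1): bring down 1; 1(-1) + 7 = 6; 6(-1) + 17 = 11; 11(-1) + 17 = 6; 6(-1) + 6 = 0 → quotient x^3 + 6x^2 + 11x + 6, remainder 0.
Continue with the quotient x^3 + 6x^2 + 11x + 6 (candidates must divide 6; re-test x = -1 first in case it repeats).
Test x = -1: value = 0 ✓, so (x + 1) is a factor.
Synthetic division by (x + 1): bring down 1; 1(-1) + 6 = 5; 5(-1) + 11 = 6; 6(-1) + 6 = 0 → quotient x^2 + 5x + 6, remainder 0.
Solve the quadratic x^2 + 5x + 6 = 0: discriminant = 5^2 - 4(1)(6) = 25 - 24 = 1.
sqrt(1) = 1, so x = (-5 ± 1)/2: x = -2 or x = -3.
Collecting all roots found:

x = -3, x = -2, x = -1 (multiplicity 2)


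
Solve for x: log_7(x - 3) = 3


Convert to exponential form: x - 3 = 7^3 = 343
x = 343 + 3 = 346
Check: log_7(346 - 3) = log_7(343) = log_7(343) = 3 ✓

x = 346


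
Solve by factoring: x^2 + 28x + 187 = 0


We need two numbers that multiply to 187 and add to 28.
Those numbers are 11 and 17 (since 11 * 17 = 187 and 11 + 17 = 28).
So x^2 + 28x + 187 = (x + 11)(x + 17) = 0
Setting each factor to zero: x = -11 or x = -17

x = -17, x = -11


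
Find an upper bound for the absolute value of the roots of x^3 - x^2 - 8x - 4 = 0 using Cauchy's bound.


Cauchy's bound: all roots r satisfy |r| <= 1 + max(|a_i/a_n|) for i = 0,...,n-1
where a_n is the leading coefficient.

Coefficients: [1, -1, -8, -4]
Leading coefficient a_n = 1
Ratios |a_i/a_n|: 1, 8, 4
Maximum ratio: 8
Cauchy's bound: |r| <= 1 + 8 = 9

Upper bound = 9


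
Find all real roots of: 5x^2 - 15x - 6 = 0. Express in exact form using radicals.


Using the quadratic formula: x = (-b ± sqrt(b^2 - 4ac)) / (2a)
Here a = 5, b = -15, c = -6
Discriminant = b^2 - 4ac = (-15)^2 - 4(5)(-6) = 225 + 120 = 345
Since discriminant = 345 > 0, there are two real roots.
x = (15 ± sqrt(345)) / 10
Numerically: x ≈ 3.3574 or x ≈ -0.3574

x = (15 + sqrt(345)) / 10 or x = (15 - sqrt(345)) / 10


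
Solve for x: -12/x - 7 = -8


Subtract -7 from both sides: -12/x = -1
Multiply both sides by x: -12 = -1 * x
Divide by -1: x = 12

x = 12


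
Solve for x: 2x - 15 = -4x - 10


Starting with: 2x - 15 = -4x - 10
Move all x terms to left: (2 + 4)x = -10 + 15
Simplify: 6x = 5
Divide both sides by 6: x = 5/6

x = 5/6


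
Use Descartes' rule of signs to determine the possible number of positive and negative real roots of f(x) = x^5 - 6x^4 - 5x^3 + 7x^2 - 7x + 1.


Descartes' rule of signs:

For positive roots, count sign changes in f(x) = x^5 - 6x^4 - 5x^3 + 7x^2 - 7x + 1:
Signs of coefficients: +, -, -, +, -, +
Number of sign changes: 4
Possible positive real roots: 4, 2, 0

For negative roots, examine f(-x) = -x^5 - 6x^4 + 5x^3 + 7x^2 + 7x + 1:
Signs of coefficients: -, -, +, +, +, +
Number of sign changes: 1
Possible negative real roots: 1

Positive roots: 4 or 2 or 0; Negative roots: 1


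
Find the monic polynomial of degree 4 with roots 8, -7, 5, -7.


A monic polynomial with roots 8, -7, 5, -7 is:
p(x) = (x - 8)(x + 7)(x - 5)(x + 7)
After multiplying by (x - 8): x - 8
After multiplying by (x + 7): x^2 - x - 56
After multiplying by (x - 5): x^3 - 6x^2 - 51x + 280
After multiplying by (x + 7): x^4 + x^3 - 93x^2 - 77x + 1960

x^4 + x^3 - 93x^2 - 77x + 1960


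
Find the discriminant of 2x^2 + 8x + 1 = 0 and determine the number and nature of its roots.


For ax^2 + bx + c = 0, discriminant D = b^2 - 4ac
Here a = 2, b = 8, c = 1
D = (8)^2 - 4(2)(1) = 64 - 8 = 56

D = 56 > 0 but not a perfect square
The equation has 2 distinct real irrational roots.

Discriminant = 56, 2 distinct real irrational roots


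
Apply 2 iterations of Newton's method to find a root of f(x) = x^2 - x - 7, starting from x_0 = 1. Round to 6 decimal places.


Newton's method: x_(n+1) = x_n - f(x_n)/f'(x_n)
f(x) = x^2 - x - 7
f'(x) = 2x - 1

Iteration 1:
  f(1.000000) = -7.000000
  f'(1.000000) = 1.000000
  x_1 = 1.000000 - (-7.000000)/(1.000000) = 8.000000

Iteration 2:
  f(8.000000) = 49.000000
  f'(8.000000) = 15.000000
  x_2 = 8.000000 - (49.000000)/(15.000000) = 4.733333

x_2 = 4.733333


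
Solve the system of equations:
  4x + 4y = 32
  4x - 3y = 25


Using Cramer's rule:
Determinant D = (4)(-3) - (4)(4) = -12 - 16 = -28
Dx = (32)(-3) - (25)(4) = -96 - 100 = -196
Dy = (4)(25) - (4)(32) = 100 - 128 = -28
x = Dx/D = -196/-28 = 7
y = Dy/D = -28/-28 = 1

x = 7, y = 1


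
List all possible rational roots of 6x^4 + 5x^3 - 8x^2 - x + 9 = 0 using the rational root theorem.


Rational root theorem: possible roots are ±p/q where:
  p divides the constant term (9): p ∈ {1, 3, 9}
  q divides the leading coefficient (6): q ∈ {1, 2, 3, 6}

All possible rational roots: -9, -9/2, -3, -3/2, -1, -1/2, -1/3, -1/6, 1/6, 1/3, 1/2, 1, 3/2, 3, 9/2, 9

-9, -9/2, -3, -3/2, -1, -1/2, -1/3, -1/6, 1/6, 1/3, 1/2, 1, 3/2, 3, 9/2, 9


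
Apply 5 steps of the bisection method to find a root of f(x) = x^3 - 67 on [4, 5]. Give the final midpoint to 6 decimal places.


f(x) = x^3 - 67
f(4) = -3 < 0
f(5) = 58 > 0

Step 1: midpoint = (4.000000 + 5.000000)/2 = 4.500000
  f(4.500000) = 24.125000
  f(mid) > 0, so root is in [4.000000, 4.500000]

Step 2: midpoint = (4.000000 + 4.500000)/2 = 4.250000
  f(4.250000) = 9.765625
  f(mid) > 0, so root is in [4.000000, 4.250000]

Step 3: midpoint = (4.000000 + 4.250000)/2 = 4.125000
  f(4.125000) = 3.189453
  f(mid) > 0, so root is in [4.000000, 4.125000]

Step 4: midpoint = (4.000000 + 4.125000)/2 = 4.062500
  f(4.062500) = 0.047119
  f(mid) > 0, so root is in [4.000000, 4.062500]

Step 5: midpoint = (4.000000 + 4.062500)/2 = 4.031250
  f(4.031250) = -1.488251
  f(mid) < 0, so root is in [4.031250, 4.062500]

midpoint = 4.031250


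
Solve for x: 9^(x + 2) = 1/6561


Express both sides with the same base.
1/6561 = 9^(-4)
Since the bases match, equate exponents: x + 2 = -4
So x = -4 - (2) = -6

x = -6


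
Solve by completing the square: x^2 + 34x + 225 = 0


Start: x^2 + 34x + 225 = 0
Move constant: x^2 + 34x = -225
Half of 34 is 17, squared is 289
Add 289 to both sides: x^2 + 34x + 289 = 64
(x + 17)^2 = 64
x + 17 = ±8
x = -17 + 8 = -9 or x = -17 - 8 = -25

x = -25, x = -9


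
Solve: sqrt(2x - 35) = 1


Square both sides: 2x - 35 = 1^2 = 1
2x = 1 + 35 = 36
x = 18
Check: sqrt(2*18 - 35) = sqrt(1) = 1 ✓

x = 18


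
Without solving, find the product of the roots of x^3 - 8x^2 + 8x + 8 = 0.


By Vieta's formulas for x^3 + bx^2 + cx + d = 0:
  r1 + r2 + r3 = -b/a = 8
  r1*r2 + r1*r3 + r2*r3 = c/a = 8
  r1*r2*r3 = -d/a = -8


Product = -8


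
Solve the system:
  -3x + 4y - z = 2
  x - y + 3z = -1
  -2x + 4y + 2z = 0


Using Cramer's rule. Expand each determinant along the first row.
D  = (-3)*[(-1)*2 - 3*4] - 4*[1*2 - 3*(-2)] + (-1)*[1*4 - (-1)*(-2)]
  = (-3)*(-14) - 4*(8) + (-1)*(2) = 8
Dx = 2*[(-1)*2 - 3*4] - 4*[(-1)*2 - 3*0] + (-1)*[(-1)*4 - (-1)*0]
  = 2*(-14) - 4*(-2) + (-1)*(-4) = -16
Dy = (-3)*[(-1)*2 - 3*0] - 2*[1*2 - 3*(-2)] + (-1)*[1*0 - (-1)*(-2)]
  = (-3)*(-2) - 2*(8) + (-1)*(-2) = -8
Dz = (-3)*[(-1)*0 - (-1)*4] - 4*[1*0 - (-1)*(-2)] + 2*[1*4 - (-1)*(-2)]
  = (-3)*(4) - 4*(-2) + 2*(2) = 0
x = Dx/D = -16/8 = -2, y = Dy/D = -8/8 = -1, z = Dz/D = 0/8 = 0
Check eq1: (-3)(-2) + (4)(-1) + (-1)(0) = 2 = 2 ✓
Check eq2: (1)(-2) + (-1)(-1) + (3)(0) = -1 = -1 ✓
Check eq3: (-2)(-2) + (4)(-1) + (2)(0) = 0 = 0 ✓

x = -2, y = -1, z = 0


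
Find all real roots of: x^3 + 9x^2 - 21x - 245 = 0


Let p(x) = x^3 + 9x^2 - 21x - 245. By the rational root theorem (leading coefficient 1), any rational root is an integer divisor of 245: try ±1, ±2, ... in turn.
Test x = 1: value = -256 ≠ 0.
Test x = -1: value = -216 ≠ 0.
Test x = 5: value = 0 ✓, so (x - 5) is a factor.
Synthetic division by (x - 5): bring down 1; 1(5) + 9 = 14; 14(5) - 21 = 49; 49(5) - 245 = 0 → quotient x^2 + 14x + 49, remainder 0.
Solve the quadratic x^2 + 14x + 49 = 0: discriminant = 14^2 - 4(1)(49) = 196 - 196 = 0.
Discriminant = 0, so a double root: x = -14/2 = -7.

x = -7 (multiplicity 2), x = 5


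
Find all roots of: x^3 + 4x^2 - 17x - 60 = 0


Let p(x) = x^3 + 4x^2 - 17x - 60. By the rational root theorem (leading coefficient 1), any rational root is an integer divisor of 60: try ±1, ±2, ... in turn.
Test x = 1: value = -72 ≠ 0.
Test x = -1: value = -40 ≠ 0.
Test x = 2: value = -70 ≠ 0.
Test x = -2: value = -18 ≠ 0.
Test x = 3: value = -48 ≠ 0.
Test x = -3: value = 0 ✓, so (x + 3) is a factor.
Synthetic division by (x + 3): bring down 1; 1(-3) + 4 = 1; 1(-3) - 17 = -20; (-20)(-3) - 60 = 0 → quotient x^2 + x - 20, remainder 0.
Solve the quadratic x^2 + x - 20 = 0: discriminant = 1^2 - 4(1)(-20) = 1 + 80 = 81.
sqrt(81) = 9, so x = (-1 ± 9)/2: x = 4 or x = -5.
Collecting all roots found:

x = -5, x = -3, x = 4


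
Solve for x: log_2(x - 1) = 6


Convert to exponential form: x - 1 = 2^6 = 64
x = 64 + 1 = 65
Check: log_2(65 - 1) = log_2(64) = log_2(64) = 6 ✓

x = 65


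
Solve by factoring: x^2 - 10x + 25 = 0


We need two numbers that multiply to 25 and add to -10.
Those numbers are -5 and -5 (since (-5) * (-5) = 25 and (-5) + (-5) = -10).
So x^2 - 10x + 25 = (x - 5)(x - 5) = 0
Setting each factor to zero: x = 5 or x = 5

x = 5


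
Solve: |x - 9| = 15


An absolute value equation |expr| = 15 gives two cases:
Case 1: x - 9 = 15
  x = 24, so x = 24
Case 2: x - 9 = -15
  x = -6, so x = -6

x = -6, x = 24


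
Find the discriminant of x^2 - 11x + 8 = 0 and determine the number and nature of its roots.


For ax^2 + bx + c = 0, discriminant D = b^2 - 4ac
Here a = 1, b = -11, c = 8
D = (-11)^2 - 4(1)(8) = 121 - 32 = 89

D = 89 > 0 but not a perfect square
The equation has 2 distinct real irrational roots.

Discriminant = 89, 2 distinct real irrational roots


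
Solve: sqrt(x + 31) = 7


Square both sides: x + 31 = 7^2 = 49
x = 49 - 31 = 18
x = 18
Check: sqrt(1*18 + 31) = sqrt(49) = 7 ✓

x = 18


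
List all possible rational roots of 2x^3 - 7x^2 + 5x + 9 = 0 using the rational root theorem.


Rational root theorem: possible roots are ±p/q where:
  p divides the constant term (9): p ∈ {1, 3, 9}
  q divides the leading coefficient (2): q ∈ {1, 2}

All possible rational roots: -9, -9/2, -3, -3/2, -1, -1/2, 1/2, 1, 3/2, 3, 9/2, 9

-9, -9/2, -3, -3/2, -1, -1/2, 1/2, 1, 3/2, 3, 9/2, 9


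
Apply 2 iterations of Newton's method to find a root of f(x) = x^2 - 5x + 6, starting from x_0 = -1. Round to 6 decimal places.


Newton's method: x_(n+1) = x_n - f(x_n)/f'(x_n)
f(x) = x^2 - 5x + 6
f'(x) = 2x - 5

Iteration 1:
  f(-1.000000) = 12.000000
  f'(-1.000000) = -7.000000
  x_1 = -1.000000 - (12.000000)/(-7.000000) = 0.714286

Iteration 2:
  f(0.714286) = 2.938776
  f'(0.714286) = -3.571429
  x_2 = 0.714286 - (2.938776)/(-3.571429) = 1.537143

x_2 = 1.537143


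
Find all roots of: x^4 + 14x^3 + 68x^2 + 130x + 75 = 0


Let p(x) = x^4 + 14x^3 + 68x^2 + 130x + 75. By the rational root theorem (leading coefficient 1), any rational root is an integer divisor of 75: try ±1, ±2, ... in turn.
Test x = 1: value = 288 ≠ 0.
Test x = -1: value = 0 ✓, so (x + 1) is a factor.
Synthetic division by (x + 1): bring down 1; 1(-1) + 14 = 13; 13(-1) + 68 = 55; 55(-1) + 130 = 75; 75(-1) + 75 = 0 → quotient x^3 + 13x^2 + 55x + 75, remainder 0.
Continue with the quotient x^3 + 13x^2 + 55x + 75 (candidates must divide 75; re-test x = -1 first in case it repeats).
Test x = -1: value = 32 ≠ 0.
Test x = 3: value = 384 ≠ 0.
Test x = -3: value = 0 ✓, so (x + 3) is a factor.
Synthetic division by (x + 3): bring down 1; 1(-3) + 13 = 10; 10(-3) + 55 = 25; 25(-3) + 75 = 0 → quotient x^2 + 10x + 25, remainder 0.
Solve the quadratic x^2 + 10x + 25 = 0: discriminant = 10^2 - 4(1)(25) = 100 - 100 = 0.
Discriminant = 0, so a double root: x = -10/2 = -5.
Collecting all roots found:

x = -5 (multiplicity 2), x = -3, x = -1


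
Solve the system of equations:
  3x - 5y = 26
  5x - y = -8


Using Cramer's rule:
Determinant D = (3)(-1) - (5)(-5) = -3 + 25 = 22
Dx = (26)(-1) - (-8)(-5) = -26 - 40 = -66
Dy = (3)(-8) - (5)(26) = -24 - 130 = -154
x = Dx/D = -66/22 = -3
y = Dy/D = -154/22 = -7

x = -3, y = -7


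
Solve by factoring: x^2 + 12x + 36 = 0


We need two numbers that multiply to 36 and add to 12.
Those numbers are 6 and 6 (since 6 * 6 = 36 and 6 + 6 = 12).
So x^2 + 12x + 36 = (x + 6)(x + 6) = 0
Setting each factor to zero: x = -6 or x = -6

x = -6


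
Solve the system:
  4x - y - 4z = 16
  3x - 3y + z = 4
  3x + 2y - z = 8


Using Cramer's rule. Expand each determinant along the first row.
D  = 4*[(-3)*(-1) - 1*2] - (-1)*[3*(-1) - 1*3] + (-4)*[3*2 - (-3)*3]
  = 4*(1) - (-1)*(-6) + (-4)*(15) = -62
Dx = 16*[(-3)*(-1) - 1*2] - (-1)*[4*(-1) - 1*8] + (-4)*[4*2 - (-3)*8]
  = 16*(1) - (-1)*(-12) + (-4)*(32) = -124
Dy = 4*[4*(-1) - 1*8] - 16*[3*(-1) - 1*3] + (-4)*[3*8 - 4*3]
  = 4*(-12) - 16*(-6) + (-4)*(12) = 0
Dz = 4*[(-3)*8 - 4*2] - (-1)*[3*8 - 4*3] + 16*[3*2 - (-3)*3]
  = 4*(-32) - (-1)*(12) + 16*(15) = 124
x = Dx/D = -124/-62 = 2, y = Dy/D = 0/-62 = 0, z = Dz/D = 124/-62 = -2
Check eq1: (4)(2) + (-1)(0) + (-4)(-2) = 16 = 16 ✓
Check eq2: (3)(2) + (-3)(0) + (1)(-2) = 4 = 4 ✓
Check eq3: (3)(2) + (2)(0) + (-1)(-2) = 8 = 8 ✓

x = 2, y = 0, z = -2


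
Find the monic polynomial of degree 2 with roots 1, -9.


A monic polynomial with roots 1, -9 is:
p(x) = (x - 1)(x + 9)
After multiplying by (x - 1): x - 1
After multiplying by (x + 9): x^2 + 8x - 9

x^2 + 8x - 9


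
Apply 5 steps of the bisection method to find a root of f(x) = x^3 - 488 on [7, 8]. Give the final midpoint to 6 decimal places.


f(x) = x^3 - 488
f(7) = -145 < 0
f(8) = 24 > 0

Step 1: midpoint = (7.000000 + 8.000000)/2 = 7.500000
  f(7.500000) = -66.125000
  f(mid) < 0, so root is in [7.500000, 8.000000]

Step 2: midpoint = (7.500000 + 8.000000)/2 = 7.750000
  f(7.750000) = -22.515625
  f(mid) < 0, so root is in [7.750000, 8.000000]

Step 3: midpoint = (7.750000 + 8.000000)/2 = 7.875000
  f(7.875000) = 0.373047
  f(mid) > 0, so root is in [7.750000, 7.875000]

Step 4: midpoint = (7.750000 + 7.875000)/2 = 7.812500
  f(7.812500) = -11.162842
  f(mid) < 0, so root is in [7.812500, 7.875000]

Step 5: midpoint = (7.812500 + 7.875000)/2 = 7.843750
  f(7.843750) = -5.417877
  f(mid) < 0, so root is in [7.843750, 7.875000]

midpoint = 7.843750


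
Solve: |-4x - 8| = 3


An absolute value equation |expr| = 3 gives two cases:
Case 1: -4x - 8 = 3
  -4x = 11, so x = -11/4
Case 2: -4x - 8 = -3
  -4x = 5, so x = -5/4

x = -11/4, x = -5/4


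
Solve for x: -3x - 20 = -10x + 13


Starting with: -3x - 20 = -10x + 13
Move all x terms to left: (-3 + 10)x = 13 + 20
Simplify: 7x = 33
Divide both sides by 7: x = 33/7

x = 33/7


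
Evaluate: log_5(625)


We need the exponent such that 5^? = 625
5^4 = 625
Therefore log_5(625) = 4

4


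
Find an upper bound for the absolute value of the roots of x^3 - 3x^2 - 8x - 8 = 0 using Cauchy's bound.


Cauchy's bound: all roots r satisfy |r| <= 1 + max(|a_i/a_n|) for i = 0,...,n-1
where a_n is the leading coefficient.

Coefficients: [1, -3, -8, -8]
Leading coefficient a_n = 1
Ratios |a_i/a_n|: 3, 8, 8
Maximum ratio: 8
Cauchy's bound: |r| <= 1 + 8 = 9

Upper bound = 9


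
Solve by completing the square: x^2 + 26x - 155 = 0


Start: x^2 + 26x - 155 = 0
Move constant: x^2 + 26x = 155
Half of 26 is 13, squared is 169
Add 169 to both sides: x^2 + 26x + 169 = 324
(x + 13)^2 = 324
x + 13 = ±18
x = -13 + 18 = 5 or x = -13 - 18 = -31

x = -31, x = 5


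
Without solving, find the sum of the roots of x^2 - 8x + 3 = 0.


By Vieta's formulas for ax^2 + bx + c = 0:
  Sum of roots = -b/a
  Product of roots = c/a

Here a = 1, b = -8, c = 3
Sum = -(-8)/1 = 8
Product = 3/1 = 3

Sum = 8


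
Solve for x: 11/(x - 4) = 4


Multiply both sides by (x - 4): 11 = 4(x - 4)
Distribute: 11 = 4x - 16
4x = 11 + 16 = 27
x = 27/4

x = 27/4


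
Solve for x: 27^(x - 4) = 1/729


Express both sides with the same base.
1/729 = 27^(-2)
Since the bases match, equate exponents: x - 4 = -2
So x = -2 - (-4) = 2

x = 2


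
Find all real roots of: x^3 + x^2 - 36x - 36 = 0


Let p(x) = x^3 + x^2 - 36x - 36. By the rational root theorem (leading coefficient 1), any rational root is an integer divisor of 36: try ±1, ±2, ... in turn.
Test x = 1: value = -70 ≠ 0.
Test x = -1: value = 0 ✓, so (x + 1) is a factor.
Synthetic division by (x + 1): bring down 1; 1(-1) + 1 = 0; 0(-1) - 36 = -36; (-36)(-1) - 36 = 0 → quotient x^2 - 36, remainder 0.
Solve the quadratic x^2 - 36 = 0: discriminant = 0^2 - 4(1)(-36) = 0 + 144 = 144.
sqrt(144) = 12, so x = (0 ± 12)/2: x = 6 or x = -6.

x = -6, x = -1, x = 6


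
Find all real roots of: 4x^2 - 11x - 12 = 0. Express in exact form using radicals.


Using the quadratic formula: x = (-b ± sqrt(b^2 - 4ac)) / (2a)
Here a = 4, b = -11, c = -12
Discriminant = b^2 - 4ac = (-11)^2 - 4(4)(-12) = 121 + 192 = 313
Since discriminant = 313 > 0, there are two real roots.
x = (11 ± sqrt(313)) / 8
Numerically: x ≈ 3.5865 or x ≈ -0.8365

x = (11 + sqrt(313)) / 8 or x = (11 - sqrt(313)) / 8


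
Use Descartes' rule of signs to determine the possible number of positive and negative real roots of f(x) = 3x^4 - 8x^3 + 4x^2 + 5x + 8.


Descartes' rule of signs:

For positive roots, count sign changes in f(x) = 3x^4 - 8x^3 + 4x^2 + 5x + 8:
Signs of coefficients: +, -, +, +, +
Number of sign changes: 2
Possible positive real roots: 2, 0

For negative roots, examine f(-x) = 3x^4 + 8x^3 + 4x^2 - 5x + 8:
Signs of coefficients: +, +, +, -, +
Number of sign changes: 2
Possible negative real roots: 2, 0

Positive roots: 2 or 0; Negative roots: 2 or 0


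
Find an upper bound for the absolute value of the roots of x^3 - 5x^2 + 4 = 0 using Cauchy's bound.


Cauchy's bound: all roots r satisfy |r| <= 1 + max(|a_i/a_n|) for i = 0,...,n-1
where a_n is the leading coefficient.

Coefficients: [1, -5, 0, 4]
Leading coefficient a_n = 1
Ratios |a_i/a_n|: 5, 0, 4
Maximum ratio: 5
Cauchy's bound: |r| <= 1 + 5 = 6

Upper bound = 6


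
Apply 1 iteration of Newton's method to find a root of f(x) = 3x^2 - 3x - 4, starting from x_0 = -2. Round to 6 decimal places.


Newton's method: x_(n+1) = x_n - f(x_n)/f'(x_n)
f(x) = 3x^2 - 3x - 4
f'(x) = 6x - 3

Iteration 1:
  f(-2.000000) = 14.000000
  f'(-2.000000) = -15.000000
  x_1 = -2.000000 - (14.000000)/(-15.000000) = -1.066667

x_1 = -1.066667


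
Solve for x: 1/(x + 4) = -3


Multiply both sides by (x + 4): 1 = -3(x + 4)
Distribute: 1 = -3x - 12
-3x = 1 + 12 = 13
x = -13/3

x = -13/3


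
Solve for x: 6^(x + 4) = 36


Express both sides with the same base.
36 = 6^2
Since the bases match, equate exponents: x + 4 = 2
So x = 2 - (4) = -2

x = -2


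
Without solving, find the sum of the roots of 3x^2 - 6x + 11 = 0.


By Vieta's formulas for ax^2 + bx + c = 0:
  Sum of roots = -b/a
  Product of roots = c/a

Here a = 3, b = -6, c = 11
Sum = -(-6)/3 = 2
Product = 11/3 = 11/3

Sum = 2


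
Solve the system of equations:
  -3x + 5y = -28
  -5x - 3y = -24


Using Cramer's rule:
Determinant D = (-3)(-3) - (-5)(5) = 9 + 25 = 34
Dx = (-28)(-3) - (-24)(5) = 84 + 120 = 204
Dy = (-3)(-24) - (-5)(-28) = 72 - 140 = -68
x = Dx/D = 204/34 = 6
y = Dy/D = -68/34 = -2

x = 6, y = -2


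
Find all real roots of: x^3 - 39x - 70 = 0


Let p(x) = x^3 - 39x - 70. By the rational root theorem (leading coefficient 1), any rational root is an integer divisor of 70: try ±1, ±2, ... in turn.
Test x = 1: value = -108 ≠ 0.
Test x = -1: value = -32 ≠ 0.
Test x = 2: value = -140 ≠ 0.
Test x = -2: value = 0 ✓, so (x + 2) is a factor.
Synthetic division by (x + 2): bring down 1; 1(-2) + 0 = -2; (-2)(-2) - 39 = -35; (-35)(-2) - 70 = 0 → quotient x^2 - 2x - 35, remainder 0.
Solve the quadratic x^2 - 2x - 35 = 0: discriminant = (-2)^2 - 4(1)(-35) = 4 + 140 = 144.
sqrt(144) = 12, so x = (2 ± 12)/2: x = 7 or x = -5.

x = -5, x = -2, x = 7


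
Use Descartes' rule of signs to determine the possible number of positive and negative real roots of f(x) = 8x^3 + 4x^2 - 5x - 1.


Descartes' rule of signs:

For positive roots, count sign changes in f(x) = 8x^3 + 4x^2 - 5x - 1:
Signs of coefficients: +, +, -, -
Number of sign changes: 1
Possible positive real roots: 1

For negative roots, examine f(-x) = -8x^3 + 4x^2 + 5x - 1:
Signs of coefficients: -, +, +, -
Number of sign changes: 2
Possible negative real roots: 2, 0

Positive roots: 1; Negative roots: 2 or 0


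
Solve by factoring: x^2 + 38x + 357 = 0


We need two numbers that multiply to 357 and add to 38.
Those numbers are 17 and 21 (since 17 * 21 = 357 and 17 + 21 = 38).
So x^2 + 38x + 357 = (x + 17)(x + 21) = 0
Setting each factor to zero: x = -17 or x = -21

x = -21, x = -17


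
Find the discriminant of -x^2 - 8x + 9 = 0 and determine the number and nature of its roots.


For ax^2 + bx + c = 0, discriminant D = b^2 - 4ac
Here a = -1, b = -8, c = 9
D = (-8)^2 - 4(-1)(9) = 64 + 36 = 100

D = 100 > 0 and is a perfect square (sqrt = 10)
The equation has 2 distinct real rational roots.

Discriminant = 100, 2 distinct real rational roots


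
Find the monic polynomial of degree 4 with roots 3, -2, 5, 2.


A monic polynomial with roots 3, -2, 5, 2 is:
p(x) = (x - 3)(x + 2)(x - 5)(x - 2)
After multiplying by (x - 3): x - 3
After multiplying by (x + 2): x^2 - x - 6
After multiplying by (x - 5): x^3 - 6x^2 - x + 30
After multiplying by (x - 2): x^4 - 8x^3 + 11x^2 + 32x - 60

x^4 - 8x^3 + 11x^2 + 32x - 60


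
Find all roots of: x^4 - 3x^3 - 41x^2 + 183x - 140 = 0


Let p(x) = x^4 - 3x^3 - 41x^2 + 183x - 140. By the rational root theorem (leading coefficient 1), any rational root is an integer divisor of 140: try ±1, ±2, ... in turn.
Test x = 1: value = 0 ✓, so (x - 1) is a factor.
Synthetic division by (x - 1): bring down 1; 1(1) - 3 = -2; (-2)(1) - 41 = -43; (-43)(1) + 183 = 140; 140(1) - 140 = 0 → quotient x^3 - 2x^2 - 43x + 140, remainder 0.
Continue with the quotient x^3 - 2x^2 - 43x + 140 (candidates must divide 140; re-test x = 1 first in case it repeats).
Test x = 1: value = 96 ≠ 0.
Test x = -1: value = 180 ≠ 0.
Test x = 2: value = 54 ≠ 0.
Test x = -2: value = 210 ≠ 0.
Test x = 4: value = 0 ✓, so (x - 4) is a factor.
Synthetic division by (x - 4): bring down 1; 1(4) - 2 = 2; 2(4) - 43 = -35; (-35)(4) + 140 = 0 → quotient x^2 + 2x - 35, remainder 0.
Solve the quadratic x^2 + 2x - 35 = 0: discriminant = 2^2 - 4(1)(-35) = 4 + 140 = 144.
sqrt(144) = 12, so x = (-2 ± 12)/2: x = 5 or x = -7.
Collecting all roots found:

x = -7, x = 1, x = 4, x = 5


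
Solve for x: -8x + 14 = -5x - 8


Starting with: -8x + 14 = -5x - 8
Move all x terms to left: (-8 + 5)x = -8 - 14
Simplify: -3x = -22
Divide both sides by -3: x = 22/3

x = 22/3


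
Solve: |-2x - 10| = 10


An absolute value equation |expr| = 10 gives two cases:
Case 1: -2x - 10 = 10
  -2x = 20, so x = -10
Case 2: -2x - 10 = -10
  -2x = 0, so x = 0

x = -10, x = 0


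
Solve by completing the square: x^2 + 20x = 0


Start: x^2 + 20x + 0 = 0
Move constant: x^2 + 20x = 0
Half of 20 is 10, squared is 100
Add 100 to both sides: x^2 + 20x + 100 = 100
(x + 10)^2 = 100
x + 10 = ±10
x = -10 + 10 = 0 or x = -10 - 10 = -20

x = -20, x = 0


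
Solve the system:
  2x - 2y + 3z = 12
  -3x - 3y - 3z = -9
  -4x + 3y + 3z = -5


Using Cramer's rule. Expand each determinant along the first row.
D  = 2*[(-3)*3 - (-3)*3] - (-2)*[(-3)*3 - (-3)*(-4)] + 3*[(-3)*3 - (-3)*(-4)]
  = 2*(0) - (-2)*(-21) + 3*(-21) = -105
Dx = 12*[(-3)*3 - (-3)*3] - (-2)*[(-9)*3 - (-3)*(-5)] + 3*[(-9)*3 - (-3)*(-5)]
  = 12*(0) - (-2)*(-42) + 3*(-42) = -210
Dy = 2*[(-9)*3 - (-3)*(-5)] - 12*[(-3)*3 - (-3)*(-4)] + 3*[(-3)*(-5) - (-9)*(-4)]
  = 2*(-42) - 12*(-21) + 3*(-21) = 105
Dz = 2*[(-3)*(-5) - (-9)*3] - (-2)*[(-3)*(-5) - (-9)*(-4)] + 12*[(-3)*3 - (-3)*(-4)]
  = 2*(42) - (-2)*(-21) + 12*(-21) = -210
x = Dx/D = -210/-105 = 2, y = Dy/D = 105/-105 = -1, z = Dz/D = -210/-105 = 2
Check eq1: (2)(2) + (-2)(-1) + (3)(2) = 12 = 12 ✓
Check eq2: (-3)(2) + (-3)(-1) + (-3)(2) = -9 = -9 ✓
Check eq3: (-4)(2) + (3)(-1) + (3)(2) = -5 = -5 ✓

x = 2, y = -1, z = 2


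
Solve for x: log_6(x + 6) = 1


Convert to exponential form: x + 6 = 6^1 = 6
x = 6 - 6 = 0
Check: log_6(0 + 6) = log_6(6) = log_6(6) = 1 ✓

x = 0


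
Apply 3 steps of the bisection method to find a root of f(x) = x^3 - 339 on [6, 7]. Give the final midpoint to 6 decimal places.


f(x) = x^3 - 339
f(6) = -123 < 0
f(7) = 4 > 0

Step 1: midpoint = (6.000000 + 7.000000)/2 = 6.500000
  f(6.500000) = -64.375000
  f(mid) < 0, so root is in [6.500000, 7.000000]

Step 2: midpoint = (6.500000 + 7.000000)/2 = 6.750000
  f(6.750000) = -31.453125
  f(mid) < 0, so root is in [6.750000, 7.000000]

Step 3: midpoint = (6.750000 + 7.000000)/2 = 6.875000
  f(6.875000) = -14.048828
  f(mid) < 0, so root is in [6.875000, 7.000000]

midpoint = 6.875000


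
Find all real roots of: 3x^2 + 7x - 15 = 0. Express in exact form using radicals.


Using the quadratic formula: x = (-b ± sqrt(b^2 - 4ac)) / (2a)
Here a = 3, b = 7, c = -15
Discriminant = b^2 - 4ac = 7^2 - 4(3)(-15) = 49 + 180 = 229
Since discriminant = 229 > 0, there are two real roots.
x = (-7 ± sqrt(229)) / 6
Numerically: x ≈ 1.3555 or x ≈ -3.6888

x = (-7 + sqrt(229)) / 6 or x = (-7 - sqrt(229)) / 6
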